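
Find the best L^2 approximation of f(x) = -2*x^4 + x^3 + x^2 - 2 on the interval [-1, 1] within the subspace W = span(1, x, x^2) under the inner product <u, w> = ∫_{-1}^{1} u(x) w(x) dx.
g(x) = -5*x^2/7 + 3*x/5 - 64/35

The best approximation g ∈ W is the orthogonal projection of f onto W. Writing g = a_0 + a_1 x + a_2 x^2, the coefficients solve the normal equations G · a = b where
  G_{ij} = <φ_i, φ_j> and b_i = <f, φ_i>, with φ_0 = 1, φ_1 = x, φ_2 = x^2.
G =
  [2, 0, 2/3]
  [0, 2/3, 0]
  [2/3, 0, 2/5],
b = (-62/15, 2/5, -158/105).
Solving gives a_0 = -64/35, a_1 = 3/5, a_2 = -5/7, so
  g(x) = -5*x^2/7 + 3*x/5 - 64/35.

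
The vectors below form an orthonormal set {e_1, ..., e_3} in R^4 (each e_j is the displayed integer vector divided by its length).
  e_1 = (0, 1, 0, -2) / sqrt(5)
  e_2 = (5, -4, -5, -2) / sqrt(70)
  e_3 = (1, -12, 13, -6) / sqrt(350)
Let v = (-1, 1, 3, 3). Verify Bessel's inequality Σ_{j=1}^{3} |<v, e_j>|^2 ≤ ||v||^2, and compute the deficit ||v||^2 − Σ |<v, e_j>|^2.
Σ |<v, e_j>|^2 = 451/25; ||v||^2 = 20; deficit = 49/25

Write each e_j = u_j / sqrt(<u_j, u_j>) where u_j is the displayed integer vector. Then <v, e_j> = <v, u_j> / sqrt(<u_j, u_j>), so |<v, e_j>|^2 = <v, u_j>^2 / <u_j, u_j>.
Coefficients: <v, e_1> = -5/sqrt(5), <v, e_2> = -30/sqrt(70), <v, e_3> = 8/sqrt(350).
Square and sum: Σ |<v, e_j>|^2 = 451/25.
Compute ||v||^2 = v·v = 20.
Deficit = 20 − 451/25 = 49/25 ≥ 0, confirming Bessel's inequality. (The deficit equals ||v − Σ <v,e_j> e_j||^2, the squared distance from v to span{e_j}.)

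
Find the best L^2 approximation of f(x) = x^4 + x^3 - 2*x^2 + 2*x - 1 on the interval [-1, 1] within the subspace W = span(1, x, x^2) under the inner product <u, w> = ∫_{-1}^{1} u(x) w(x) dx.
g(x) = -8*x^2/7 + 13*x/5 - 38/35

The best approximation g ∈ W is the orthogonal projection of f onto W. Writing g = a_0 + a_1 x + a_2 x^2, the coefficients solve the normal equations G · a = b where
  G_{ij} = <φ_i, φ_j> and b_i = <f, φ_i>, with φ_0 = 1, φ_1 = x, φ_2 = x^2.
G =
  [2, 0, 2/3]
  [0, 2/3, 0]
  [2/3, 0, 2/5],
b = (-44/15, 26/15, -124/105).
Solving gives a_0 = -38/35, a_1 = 13/5, a_2 = -8/7, so
  g(x) = -8*x^2/7 + 13*x/5 - 38/35.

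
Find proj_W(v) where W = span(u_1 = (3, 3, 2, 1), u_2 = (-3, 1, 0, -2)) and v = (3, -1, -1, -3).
proj_W(v) = (33/43, -23/43, -6/43, 25/43)

Set up U = [u_1 | ... | u_2] ∈ R^(4×2). The projector onto W = col(U) is P = U (U^T U)^(-1) U^T.
Compute U^T U =
  [23, -8]
  [-8, 14],
and U^T v = (1, -4).
Solve U^T U · c = U^T v for the coefficients: c = (-3/43, -14/43). The projection is proj_W(v) = U c.
Check: (v - proj_W(v)) · u_1 = 0  (should be 0).
Check: (v - proj_W(v)) · u_2 = 0  (should be 0).
Result: proj_W(v) = (33/43, -23/43, -6/43, 25/43).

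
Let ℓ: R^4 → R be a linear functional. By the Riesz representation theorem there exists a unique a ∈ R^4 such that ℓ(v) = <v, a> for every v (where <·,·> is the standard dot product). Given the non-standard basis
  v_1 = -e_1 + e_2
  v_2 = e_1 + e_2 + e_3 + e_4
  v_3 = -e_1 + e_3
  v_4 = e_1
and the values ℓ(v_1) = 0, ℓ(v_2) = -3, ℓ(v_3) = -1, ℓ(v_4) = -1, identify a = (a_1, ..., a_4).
a = (-1, -1, -2, 1)

Write a = (a_1, ..., a_4) in the standard basis. For each basis vector v_i, ℓ(v_i) = <v_i, a> is a linear equation in the a_j's. Collect the n equations into a matrix system V a = ℓ, where row i of V is v_i (expressed in the standard basis). Since V is invertible (lower-triangular with 1s on the diagonal, up to permutation), solve by back-substitution:
  V =
[[-1, 1, 0, 0],
 [1, 1, 1, 1],
 [-1, 0, 1, 0],
 [1, 0, 0, 0]]
  V a = (0, -3, -1, -1)
Solving gives a = (-1, -1, -2, 1).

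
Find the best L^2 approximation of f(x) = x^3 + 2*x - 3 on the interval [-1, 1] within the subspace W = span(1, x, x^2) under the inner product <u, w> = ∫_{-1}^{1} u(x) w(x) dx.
g(x) = 13*x/5 - 3

The best approximation g ∈ W is the orthogonal projection of f onto W. Writing g = a_0 + a_1 x + a_2 x^2, the coefficients solve the normal equations G · a = b where
  G_{ij} = <φ_i, φ_j> and b_i = <f, φ_i>, with φ_0 = 1, φ_1 = x, φ_2 = x^2.
G =
  [2, 0, 2/3]
  [0, 2/3, 0]
  [2/3, 0, 2/5],
b = (-6, 26/15, -2).
Solving gives a_0 = -3, a_1 = 13/5, a_2 = 0, so
  g(x) = 13*x/5 - 3.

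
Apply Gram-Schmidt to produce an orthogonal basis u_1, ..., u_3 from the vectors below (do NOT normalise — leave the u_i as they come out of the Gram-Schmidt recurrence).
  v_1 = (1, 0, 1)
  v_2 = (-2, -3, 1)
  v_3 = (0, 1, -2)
Orthogonal basis:
  u_1 = (1, 0, 1)
  u_2 = (-3/2, -3, 3/2)
  u_3 = (1/3, -1/3, -1/3)

Apply the Gram-Schmidt recurrence
  u_1 = v_1
  u_i = v_i − Σ_{j<i} ((v_i · u_j) / (u_j · u_j)) · u_j.

Step by step this gives:
  u_1 = (1, 0, 1)
  u_2 = (-3/2, -3, 3/2)
  u_3 = (1/3, -1/3, -1/3)

Orthogonality check:
  u_2 · u_1 = 0 (should be 0)
  u_3 · u_1 = 0 (should be 0)
  u_3 · u_2 = 0 (should be 0)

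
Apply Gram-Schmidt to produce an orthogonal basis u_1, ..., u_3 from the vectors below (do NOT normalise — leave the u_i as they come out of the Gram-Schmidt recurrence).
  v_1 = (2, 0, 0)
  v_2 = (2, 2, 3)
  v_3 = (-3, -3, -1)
Orthogonal basis:
  u_1 = (2, 0, 0)
  u_2 = (0, 2, 3)
  u_3 = (0, -21/13, 14/13)

Apply the Gram-Schmidt recurrence
  u_1 = v_1
  u_i = v_i − Σ_{j<i} ((v_i · u_j) / (u_j · u_j)) · u_j.

Step by step this gives:
  u_1 = (2, 0, 0)
  u_2 = (0, 2, 3)
  u_3 = (0, -21/13, 14/13)

Orthogonality check:
  u_2 · u_1 = 0 (should be 0)
  u_3 · u_1 = 0 (should be 0)
  u_3 · u_2 = 0 (should be 0)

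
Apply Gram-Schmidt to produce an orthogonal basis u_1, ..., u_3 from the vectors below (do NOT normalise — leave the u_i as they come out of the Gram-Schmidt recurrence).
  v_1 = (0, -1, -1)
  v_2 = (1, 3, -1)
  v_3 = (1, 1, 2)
Orthogonal basis:
  u_1 = (0, -1, -1)
  u_2 = (1, 2, -2)
  u_3 = (10/9, -5/18, 5/18)

Apply the Gram-Schmidt recurrence
  u_1 = v_1
  u_i = v_i − Σ_{j<i} ((v_i · u_j) / (u_j · u_j)) · u_j.

Step by step this gives:
  u_1 = (0, -1, -1)
  u_2 = (1, 2, -2)
  u_3 = (10/9, -5/18, 5/18)

Orthogonality check:
  u_2 · u_1 = 0 (should be 0)
  u_3 · u_1 = 0 (should be 0)
  u_3 · u_2 = 0 (should be 0)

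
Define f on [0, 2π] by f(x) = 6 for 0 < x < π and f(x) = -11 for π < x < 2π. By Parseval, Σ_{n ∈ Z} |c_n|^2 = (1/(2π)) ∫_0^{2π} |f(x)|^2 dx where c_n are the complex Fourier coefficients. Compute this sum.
Σ |c_n|^2 = 157/2

Parseval equates the L^2 energy of f (normalised by 1/(2π)) with the ℓ^2 sum of its Fourier coefficients: (1/(2π)) ∫_0^{2π} |f|^2 = Σ |c_n|^2.
Compute the left side: (1/(2π)) [∫_0^π 6^2 dx + ∫_π^{2π} (-11)^2 dx] = (1/(2π)) · (36π + 121π) = (36 + 121)/2 = 157/2.
So Σ_{n ∈ Z} |c_n|^2 = 157/2.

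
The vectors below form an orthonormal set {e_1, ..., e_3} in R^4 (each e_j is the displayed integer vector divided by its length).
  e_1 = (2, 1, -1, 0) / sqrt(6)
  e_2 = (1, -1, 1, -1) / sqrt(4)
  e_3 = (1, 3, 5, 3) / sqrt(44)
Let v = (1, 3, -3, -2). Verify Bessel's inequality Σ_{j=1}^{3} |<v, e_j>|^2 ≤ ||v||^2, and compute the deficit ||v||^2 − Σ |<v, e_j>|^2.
Σ |<v, e_j>|^2 = 47/3; ||v||^2 = 23; deficit = 22/3

Write each e_j = u_j / sqrt(<u_j, u_j>) where u_j is the displayed integer vector. Then <v, e_j> = <v, u_j> / sqrt(<u_j, u_j>), so |<v, e_j>|^2 = <v, u_j>^2 / <u_j, u_j>.
Coefficients: <v, e_1> = 8/sqrt(6), <v, e_2> = -3/sqrt(4), <v, e_3> = -11/sqrt(44).
Square and sum: Σ |<v, e_j>|^2 = 47/3.
Compute ||v||^2 = v·v = 23.
Deficit = 23 − 47/3 = 22/3 ≥ 0, confirming Bessel's inequality. (The deficit equals ||v − Σ <v,e_j> e_j||^2, the squared distance from v to span{e_j}.)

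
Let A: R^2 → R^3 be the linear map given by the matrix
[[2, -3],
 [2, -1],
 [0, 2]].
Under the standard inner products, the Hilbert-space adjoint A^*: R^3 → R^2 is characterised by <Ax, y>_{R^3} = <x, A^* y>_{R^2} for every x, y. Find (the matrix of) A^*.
A^* = A^T =
[[2, 2, 0],
 [-3, -1, 2]]

For real matrices with standard dot products, the defining identity <Ax, y> = <x, A^* y> gives (Ax)^T y = x^T (A^*) y, i.e. x^T A^T y = x^T (A^*) y. Since this holds for all x, y, we must have A^* = A^T. Therefore
A^* =
[[2, 2, 0],
 [-3, -1, 2]].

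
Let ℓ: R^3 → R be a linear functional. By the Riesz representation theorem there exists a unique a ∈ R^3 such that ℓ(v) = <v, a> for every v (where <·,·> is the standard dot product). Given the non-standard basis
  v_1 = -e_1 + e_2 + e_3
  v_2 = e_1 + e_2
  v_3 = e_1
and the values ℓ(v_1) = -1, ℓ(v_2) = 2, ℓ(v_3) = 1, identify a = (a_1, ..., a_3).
a = (1, 1, -1)

Write a = (a_1, ..., a_3) in the standard basis. For each basis vector v_i, ℓ(v_i) = <v_i, a> is a linear equation in the a_j's. Collect the n equations into a matrix system V a = ℓ, where row i of V is v_i (expressed in the standard basis). Since V is invertible (lower-triangular with 1s on the diagonal, up to permutation), solve by back-substitution:
  V =
[[-1, 1, 1],
 [1, 1, 0],
 [1, 0, 0]]
  V a = (-1, 2, 1)
Solving gives a = (1, 1, -1).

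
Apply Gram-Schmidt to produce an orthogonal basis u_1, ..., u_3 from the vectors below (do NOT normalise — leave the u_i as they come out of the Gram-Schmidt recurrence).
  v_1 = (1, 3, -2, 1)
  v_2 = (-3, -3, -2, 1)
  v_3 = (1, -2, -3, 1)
Orthogonal basis:
  u_1 = (1, 3, -2, 1)
  u_2 = (-38/15, -8/5, -44/15, 22/15)
  u_3 = (84/37, -56/37, -41/37, 2/37)

Apply the Gram-Schmidt recurrence
  u_1 = v_1
  u_i = v_i − Σ_{j<i} ((v_i · u_j) / (u_j · u_j)) · u_j.

Step by step this gives:
  u_1 = (1, 3, -2, 1)
  u_2 = (-38/15, -8/5, -44/15, 22/15)
  u_3 = (84/37, -56/37, -41/37, 2/37)

Orthogonality check:
  u_2 · u_1 = 0 (should be 0)
  u_3 · u_1 = 0 (should be 0)
  u_3 · u_2 = 0 (should be 0)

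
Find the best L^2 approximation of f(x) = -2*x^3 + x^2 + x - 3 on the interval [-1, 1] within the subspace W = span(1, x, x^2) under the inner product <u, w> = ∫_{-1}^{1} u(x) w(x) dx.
g(x) = x^2 - x/5 - 3

The best approximation g ∈ W is the orthogonal projection of f onto W. Writing g = a_0 + a_1 x + a_2 x^2, the coefficients solve the normal equations G · a = b where
  G_{ij} = <φ_i, φ_j> and b_i = <f, φ_i>, with φ_0 = 1, φ_1 = x, φ_2 = x^2.
G =
  [2, 0, 2/3]
  [0, 2/3, 0]
  [2/3, 0, 2/5],
b = (-16/3, -2/15, -8/5).
Solving gives a_0 = -3, a_1 = -1/5, a_2 = 1, so
  g(x) = x^2 - x/5 - 3.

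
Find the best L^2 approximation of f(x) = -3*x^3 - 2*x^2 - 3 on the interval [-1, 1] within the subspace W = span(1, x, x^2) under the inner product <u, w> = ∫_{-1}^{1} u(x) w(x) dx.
g(x) = -2*x^2 - 9*x/5 - 3

The best approximation g ∈ W is the orthogonal projection of f onto W. Writing g = a_0 + a_1 x + a_2 x^2, the coefficients solve the normal equations G · a = b where
  G_{ij} = <φ_i, φ_j> and b_i = <f, φ_i>, with φ_0 = 1, φ_1 = x, φ_2 = x^2.
G =
  [2, 0, 2/3]
  [0, 2/3, 0]
  [2/3, 0, 2/5],
b = (-22/3, -6/5, -14/5).
Solving gives a_0 = -3, a_1 = -9/5, a_2 = -2, so
  g(x) = -2*x^2 - 9*x/5 - 3.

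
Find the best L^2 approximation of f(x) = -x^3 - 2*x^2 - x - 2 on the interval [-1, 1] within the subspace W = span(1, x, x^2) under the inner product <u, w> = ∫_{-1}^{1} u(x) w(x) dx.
g(x) = -2*x^2 - 8*x/5 - 2

The best approximation g ∈ W is the orthogonal projection of f onto W. Writing g = a_0 + a_1 x + a_2 x^2, the coefficients solve the normal equations G · a = b where
  G_{ij} = <φ_i, φ_j> and b_i = <f, φ_i>, with φ_0 = 1, φ_1 = x, φ_2 = x^2.
G =
  [2, 0, 2/3]
  [0, 2/3, 0]
  [2/3, 0, 2/5],
b = (-16/3, -16/15, -32/15).
Solving gives a_0 = -2, a_1 = -8/5, a_2 = -2, so
  g(x) = -2*x^2 - 8*x/5 - 2.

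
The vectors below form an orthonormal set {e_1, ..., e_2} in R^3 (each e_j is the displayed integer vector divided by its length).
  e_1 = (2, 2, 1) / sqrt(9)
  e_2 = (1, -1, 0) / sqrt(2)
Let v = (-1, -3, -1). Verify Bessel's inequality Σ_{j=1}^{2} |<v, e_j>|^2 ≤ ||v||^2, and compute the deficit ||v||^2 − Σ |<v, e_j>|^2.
Σ |<v, e_j>|^2 = 11; ||v||^2 = 11; deficit = 0

Write each e_j = u_j / sqrt(<u_j, u_j>) where u_j is the displayed integer vector. Then <v, e_j> = <v, u_j> / sqrt(<u_j, u_j>), so |<v, e_j>|^2 = <v, u_j>^2 / <u_j, u_j>.
Coefficients: <v, e_1> = -9/sqrt(9), <v, e_2> = 2/sqrt(2).
Square and sum: Σ |<v, e_j>|^2 = 11.
Compute ||v||^2 = v·v = 11.
Deficit = 11 − 11 = 0 ≥ 0, confirming Bessel's inequality. (The deficit equals ||v − Σ <v,e_j> e_j||^2, the squared distance from v to span{e_j}.)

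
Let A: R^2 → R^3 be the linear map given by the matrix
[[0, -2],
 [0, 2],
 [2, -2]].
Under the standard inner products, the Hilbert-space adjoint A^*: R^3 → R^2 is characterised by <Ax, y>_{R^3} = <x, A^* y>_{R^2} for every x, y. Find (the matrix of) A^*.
A^* = A^T =
[[0, 0, 2],
 [-2, 2, -2]]

For real matrices with standard dot products, the defining identity <Ax, y> = <x, A^* y> gives (Ax)^T y = x^T (A^*) y, i.e. x^T A^T y = x^T (A^*) y. Since this holds for all x, y, we must have A^* = A^T. Therefore
A^* =
[[0, 0, 2],
 [-2, 2, -2]].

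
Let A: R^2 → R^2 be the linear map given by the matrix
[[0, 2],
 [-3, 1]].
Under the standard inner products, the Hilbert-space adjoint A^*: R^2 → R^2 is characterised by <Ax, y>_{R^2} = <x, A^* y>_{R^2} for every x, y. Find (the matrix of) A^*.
A^* = A^T =
[[0, -3],
 [2, 1]]

For real matrices with standard dot products, the defining identity <Ax, y> = <x, A^* y> gives (Ax)^T y = x^T (A^*) y, i.e. x^T A^T y = x^T (A^*) y. Since this holds for all x, y, we must have A^* = A^T. Therefore
A^* =
[[0, -3],
 [2, 1]].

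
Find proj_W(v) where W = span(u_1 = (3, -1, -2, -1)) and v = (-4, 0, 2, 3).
proj_W(v) = (-19/5, 19/15, 38/15, 19/15)

Set up U = [u_1 | ... | u_1] ∈ R^(4×1). The projector onto W = col(U) is P = U (U^T U)^(-1) U^T.
Compute U^T U =
  [15],
and U^T v = (-19).
Solve U^T U · c = U^T v for the coefficients: c = (-19/15). The projection is proj_W(v) = U c.
Check: (v - proj_W(v)) · u_1 = 0  (should be 0).
Result: proj_W(v) = (-19/5, 19/15, 38/15, 19/15).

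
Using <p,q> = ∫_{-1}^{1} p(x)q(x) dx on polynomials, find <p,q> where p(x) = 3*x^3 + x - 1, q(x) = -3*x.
<p,q> = -28/5

Expand the product: p(x)·q(x) = -9*x^4 - 3*x^2 + 3*x.
∫_{-1}^{1} of each monomial x^k gives [2/(k+1) if k even, 0 if k odd]. Integrating term-by-term (or equivalently evaluating the antiderivative F(x) = -9*x^5/5 - x^3 + 3*x^2/2 at the endpoints):
  F(1) − F(−1) = -13/10 − (43/10) = -28/5.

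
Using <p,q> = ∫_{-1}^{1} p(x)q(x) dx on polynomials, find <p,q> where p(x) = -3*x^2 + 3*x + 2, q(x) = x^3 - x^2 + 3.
<p,q> = 106/15

Expand the product: p(x)·q(x) = -3*x^5 + 6*x^4 - x^3 - 11*x^2 + 9*x + 6.
∫_{-1}^{1} of each monomial x^k gives [2/(k+1) if k even, 0 if k odd]. Integrating term-by-term (or equivalently evaluating the antiderivative F(x) = -x^6/2 + 6*x^5/5 - x^4/4 - 11*x^3/3 + 9*x^2/2 + 6*x at the endpoints):
  F(1) − F(−1) = 437/60 − (13/60) = 106/15.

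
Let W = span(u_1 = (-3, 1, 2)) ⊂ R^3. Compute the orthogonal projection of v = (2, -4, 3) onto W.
proj_W(v) = (6/7, -2/7, -4/7)

Set up U = [u_1 | ... | u_1] ∈ R^(3×1). The projector onto W = col(U) is P = U (U^T U)^(-1) U^T.
Compute U^T U =
  [14],
and U^T v = (-4).
Solve U^T U · c = U^T v for the coefficients: c = (-2/7). The projection is proj_W(v) = U c.
Check: (v - proj_W(v)) · u_1 = 0  (should be 0).
Result: proj_W(v) = (6/7, -2/7, -4/7).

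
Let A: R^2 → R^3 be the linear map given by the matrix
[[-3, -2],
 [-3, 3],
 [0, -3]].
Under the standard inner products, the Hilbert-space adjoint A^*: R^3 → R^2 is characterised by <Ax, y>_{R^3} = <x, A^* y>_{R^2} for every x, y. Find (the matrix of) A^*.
A^* = A^T =
[[-3, -3, 0],
 [-2, 3, -3]]

For real matrices with standard dot products, the defining identity <Ax, y> = <x, A^* y> gives (Ax)^T y = x^T (A^*) y, i.e. x^T A^T y = x^T (A^*) y. Since this holds for all x, y, we must have A^* = A^T. Therefore
A^* =
[[-3, -3, 0],
 [-2, 3, -3]].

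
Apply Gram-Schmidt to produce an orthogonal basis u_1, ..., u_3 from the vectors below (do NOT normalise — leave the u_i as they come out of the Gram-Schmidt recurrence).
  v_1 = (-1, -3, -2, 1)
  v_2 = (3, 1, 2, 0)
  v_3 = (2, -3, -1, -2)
Orthogonal basis:
  u_1 = (-1, -3, -2, 1)
  u_2 = (7/3, -1, 2/3, 2/3)
  u_3 = (73/110, -91/110, -32/55, -164/55)

Apply the Gram-Schmidt recurrence
  u_1 = v_1
  u_i = v_i − Σ_{j<i} ((v_i · u_j) / (u_j · u_j)) · u_j.

Step by step this gives:
  u_1 = (-1, -3, -2, 1)
  u_2 = (7/3, -1, 2/3, 2/3)
  u_3 = (73/110, -91/110, -32/55, -164/55)

Orthogonality check:
  u_2 · u_1 = 0 (should be 0)
  u_3 · u_1 = 0 (should be 0)
  u_3 · u_2 = 0 (should be 0)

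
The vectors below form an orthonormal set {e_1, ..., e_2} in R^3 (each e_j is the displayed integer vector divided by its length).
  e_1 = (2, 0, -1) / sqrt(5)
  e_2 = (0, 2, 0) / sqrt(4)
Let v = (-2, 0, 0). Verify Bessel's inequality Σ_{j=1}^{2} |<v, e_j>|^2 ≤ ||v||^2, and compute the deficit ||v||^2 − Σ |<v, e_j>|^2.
Σ |<v, e_j>|^2 = 16/5; ||v||^2 = 4; deficit = 4/5

Write each e_j = u_j / sqrt(<u_j, u_j>) where u_j is the displayed integer vector. Then <v, e_j> = <v, u_j> / sqrt(<u_j, u_j>), so |<v, e_j>|^2 = <v, u_j>^2 / <u_j, u_j>.
Coefficients: <v, e_1> = -4/sqrt(5), <v, e_2> = 0/sqrt(4).
Square and sum: Σ |<v, e_j>|^2 = 16/5.
Compute ||v||^2 = v·v = 4.
Deficit = 4 − 16/5 = 4/5 ≥ 0, confirming Bessel's inequality. (The deficit equals ||v − Σ <v,e_j> e_j||^2, the squared distance from v to span{e_j}.)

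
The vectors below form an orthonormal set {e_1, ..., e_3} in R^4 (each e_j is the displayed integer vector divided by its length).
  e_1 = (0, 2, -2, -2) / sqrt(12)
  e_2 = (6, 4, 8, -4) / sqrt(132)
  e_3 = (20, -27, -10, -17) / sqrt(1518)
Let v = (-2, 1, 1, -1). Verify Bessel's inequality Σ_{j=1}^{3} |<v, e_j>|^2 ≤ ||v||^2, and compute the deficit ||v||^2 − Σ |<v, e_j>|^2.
Σ |<v, e_j>|^2 = 65/23; ||v||^2 = 7; deficit = 96/23

Write each e_j = u_j / sqrt(<u_j, u_j>) where u_j is the displayed integer vector. Then <v, e_j> = <v, u_j> / sqrt(<u_j, u_j>), so |<v, e_j>|^2 = <v, u_j>^2 / <u_j, u_j>.
Coefficients: <v, e_1> = 2/sqrt(12), <v, e_2> = 4/sqrt(132), <v, e_3> = -60/sqrt(1518).
Square and sum: Σ |<v, e_j>|^2 = 65/23.
Compute ||v||^2 = v·v = 7.
Deficit = 7 − 65/23 = 96/23 ≥ 0, confirming Bessel's inequality. (The deficit equals ||v − Σ <v,e_j> e_j||^2, the squared distance from v to span{e_j}.)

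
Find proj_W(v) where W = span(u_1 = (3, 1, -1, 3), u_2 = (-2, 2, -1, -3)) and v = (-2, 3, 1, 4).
proj_W(v) = (7/6, 5/6, -2/3, 1)

Set up U = [u_1 | ... | u_2] ∈ R^(4×2). The projector onto W = col(U) is P = U (U^T U)^(-1) U^T.
Compute U^T U =
  [20, -12]
  [-12, 18],
and U^T v = (8, -3).
Solve U^T U · c = U^T v for the coefficients: c = (1/2, 1/6). The projection is proj_W(v) = U c.
Check: (v - proj_W(v)) · u_1 = 0  (should be 0).
Check: (v - proj_W(v)) · u_2 = 0  (should be 0).
Result: proj_W(v) = (7/6, 5/6, -2/3, 1).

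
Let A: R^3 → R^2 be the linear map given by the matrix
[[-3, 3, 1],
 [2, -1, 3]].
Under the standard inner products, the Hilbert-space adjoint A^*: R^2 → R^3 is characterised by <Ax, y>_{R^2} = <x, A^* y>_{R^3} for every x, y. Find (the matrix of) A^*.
A^* = A^T =
[[-3, 2],
 [3, -1],
 [1, 3]]

For real matrices with standard dot products, the defining identity <Ax, y> = <x, A^* y> gives (Ax)^T y = x^T (A^*) y, i.e. x^T A^T y = x^T (A^*) y. Since this holds for all x, y, we must have A^* = A^T. Therefore
A^* =
[[-3, 2],
 [3, -1],
 [1, 3]].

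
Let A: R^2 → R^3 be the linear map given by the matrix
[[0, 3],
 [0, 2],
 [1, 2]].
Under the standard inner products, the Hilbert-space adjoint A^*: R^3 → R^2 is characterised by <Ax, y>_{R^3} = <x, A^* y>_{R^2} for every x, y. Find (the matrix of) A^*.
A^* = A^T =
[[0, 0, 1],
 [3, 2, 2]]

For real matrices with standard dot products, the defining identity <Ax, y> = <x, A^* y> gives (Ax)^T y = x^T (A^*) y, i.e. x^T A^T y = x^T (A^*) y. Since this holds for all x, y, we must have A^* = A^T. Therefore
A^* =
[[0, 0, 1],
 [3, 2, 2]].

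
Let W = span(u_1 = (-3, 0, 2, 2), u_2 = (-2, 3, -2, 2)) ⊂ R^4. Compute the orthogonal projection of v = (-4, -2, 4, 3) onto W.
proj_W(v) = (-442/107, -156/107, 468/107, 260/107)

Set up U = [u_1 | ... | u_2] ∈ R^(4×2). The projector onto W = col(U) is P = U (U^T U)^(-1) U^T.
Compute U^T U =
  [17, 6]
  [6, 21],
and U^T v = (26, 0).
Solve U^T U · c = U^T v for the coefficients: c = (182/107, -52/107). The projection is proj_W(v) = U c.
Check: (v - proj_W(v)) · u_1 = 0  (should be 0).
Check: (v - proj_W(v)) · u_2 = 0  (should be 0).
Result: proj_W(v) = (-442/107, -156/107, 468/107, 260/107).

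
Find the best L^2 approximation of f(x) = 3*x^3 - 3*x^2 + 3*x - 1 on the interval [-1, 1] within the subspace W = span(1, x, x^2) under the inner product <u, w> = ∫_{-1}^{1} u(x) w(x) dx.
g(x) = -3*x^2 + 24*x/5 - 1

The best approximation g ∈ W is the orthogonal projection of f onto W. Writing g = a_0 + a_1 x + a_2 x^2, the coefficients solve the normal equations G · a = b where
  G_{ij} = <φ_i, φ_j> and b_i = <f, φ_i>, with φ_0 = 1, φ_1 = x, φ_2 = x^2.
G =
  [2, 0, 2/3]
  [0, 2/3, 0]
  [2/3, 0, 2/5],
b = (-4, 16/5, -28/15).
Solving gives a_0 = -1, a_1 = 24/5, a_2 = -3, so
  g(x) = -3*x^2 + 24*x/5 - 1.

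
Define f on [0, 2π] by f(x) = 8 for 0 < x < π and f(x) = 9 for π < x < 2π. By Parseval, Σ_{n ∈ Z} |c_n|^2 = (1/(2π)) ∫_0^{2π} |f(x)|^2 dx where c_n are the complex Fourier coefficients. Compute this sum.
Σ |c_n|^2 = 145/2

Parseval equates the L^2 energy of f (normalised by 1/(2π)) with the ℓ^2 sum of its Fourier coefficients: (1/(2π)) ∫_0^{2π} |f|^2 = Σ |c_n|^2.
Compute the left side: (1/(2π)) [∫_0^π 8^2 dx + ∫_π^{2π} 9^2 dx] = (1/(2π)) · (64π + 81π) = (64 + 81)/2 = 145/2.
So Σ_{n ∈ Z} |c_n|^2 = 145/2.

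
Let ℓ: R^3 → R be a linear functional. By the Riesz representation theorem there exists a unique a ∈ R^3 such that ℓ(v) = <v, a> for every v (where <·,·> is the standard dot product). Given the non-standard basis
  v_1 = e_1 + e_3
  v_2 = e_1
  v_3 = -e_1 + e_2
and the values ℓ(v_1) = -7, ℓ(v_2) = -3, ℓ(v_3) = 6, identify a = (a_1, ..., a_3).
a = (-3, 3, -4)

Write a = (a_1, ..., a_3) in the standard basis. For each basis vector v_i, ℓ(v_i) = <v_i, a> is a linear equation in the a_j's. Collect the n equations into a matrix system V a = ℓ, where row i of V is v_i (expressed in the standard basis). Since V is invertible (lower-triangular with 1s on the diagonal, up to permutation), solve by back-substitution:
  V =
[[1, 0, 1],
 [1, 0, 0],
 [-1, 1, 0]]
  V a = (-7, -3, 6)
Solving gives a = (-3, 3, -4).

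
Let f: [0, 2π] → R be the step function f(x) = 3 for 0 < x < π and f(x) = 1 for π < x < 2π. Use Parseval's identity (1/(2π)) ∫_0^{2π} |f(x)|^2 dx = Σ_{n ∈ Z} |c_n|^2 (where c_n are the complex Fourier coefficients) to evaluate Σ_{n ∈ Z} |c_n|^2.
Σ |c_n|^2 = 5

Parseval equates the L^2 energy of f (normalised by 1/(2π)) with the ℓ^2 sum of its Fourier coefficients: (1/(2π)) ∫_0^{2π} |f|^2 = Σ |c_n|^2.
Compute the left side: (1/(2π)) [∫_0^π 3^2 dx + ∫_π^{2π} 1^2 dx] = (1/(2π)) · (9π + 1π) = (9 + 1)/2 = 5.
So Σ_{n ∈ Z} |c_n|^2 = 5.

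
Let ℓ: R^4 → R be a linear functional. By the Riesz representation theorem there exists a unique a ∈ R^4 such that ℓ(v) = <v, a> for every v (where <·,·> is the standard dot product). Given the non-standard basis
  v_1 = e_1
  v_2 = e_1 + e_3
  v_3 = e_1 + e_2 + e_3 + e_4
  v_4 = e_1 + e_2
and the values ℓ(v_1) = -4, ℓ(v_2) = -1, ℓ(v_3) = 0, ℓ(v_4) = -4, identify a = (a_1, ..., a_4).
a = (-4, 0, 3, 1)

Write a = (a_1, ..., a_4) in the standard basis. For each basis vector v_i, ℓ(v_i) = <v_i, a> is a linear equation in the a_j's. Collect the n equations into a matrix system V a = ℓ, where row i of V is v_i (expressed in the standard basis). Since V is invertible (lower-triangular with 1s on the diagonal, up to permutation), solve by back-substitution:
  V =
[[1, 0, 0, 0],
 [1, 0, 1, 0],
 [1, 1, 1, 1],
 [1, 1, 0, 0]]
  V a = (-4, -1, 0, -4)
Solving gives a = (-4, 0, 3, 1).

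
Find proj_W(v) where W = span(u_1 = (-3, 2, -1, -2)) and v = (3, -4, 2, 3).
proj_W(v) = (25/6, -25/9, 25/18, 25/9)

Set up U = [u_1 | ... | u_1] ∈ R^(4×1). The projector onto W = col(U) is P = U (U^T U)^(-1) U^T.
Compute U^T U =
  [18],
and U^T v = (-25).
Solve U^T U · c = U^T v for the coefficients: c = (-25/18). The projection is proj_W(v) = U c.
Check: (v - proj_W(v)) · u_1 = 0  (should be 0).
Result: proj_W(v) = (25/6, -25/9, 25/18, 25/9).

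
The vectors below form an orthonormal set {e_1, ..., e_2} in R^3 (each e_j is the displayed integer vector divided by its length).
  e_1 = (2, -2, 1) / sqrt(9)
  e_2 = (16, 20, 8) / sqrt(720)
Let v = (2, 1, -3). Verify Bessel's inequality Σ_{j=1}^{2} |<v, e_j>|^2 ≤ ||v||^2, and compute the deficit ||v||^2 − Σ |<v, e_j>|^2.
Σ |<v, e_j>|^2 = 6/5; ||v||^2 = 14; deficit = 64/5

Write each e_j = u_j / sqrt(<u_j, u_j>) where u_j is the displayed integer vector. Then <v, e_j> = <v, u_j> / sqrt(<u_j, u_j>), so |<v, e_j>|^2 = <v, u_j>^2 / <u_j, u_j>.
Coefficients: <v, e_1> = -1/sqrt(9), <v, e_2> = 28/sqrt(720).
Square and sum: Σ |<v, e_j>|^2 = 6/5.
Compute ||v||^2 = v·v = 14.
Deficit = 14 − 6/5 = 64/5 ≥ 0, confirming Bessel's inequality. (The deficit equals ||v − Σ <v,e_j> e_j||^2, the squared distance from v to span{e_j}.)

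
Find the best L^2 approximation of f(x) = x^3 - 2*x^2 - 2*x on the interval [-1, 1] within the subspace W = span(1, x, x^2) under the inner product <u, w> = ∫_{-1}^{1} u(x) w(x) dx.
g(x) = -2*x^2 - 7*x/5

The best approximation g ∈ W is the orthogonal projection of f onto W. Writing g = a_0 + a_1 x + a_2 x^2, the coefficients solve the normal equations G · a = b where
  G_{ij} = <φ_i, φ_j> and b_i = <f, φ_i>, with φ_0 = 1, φ_1 = x, φ_2 = x^2.
G =
  [2, 0, 2/3]
  [0, 2/3, 0]
  [2/3, 0, 2/5],
b = (-4/3, -14/15, -4/5).
Solving gives a_0 = 0, a_1 = -7/5, a_2 = -2, so
  g(x) = -2*x^2 - 7*x/5.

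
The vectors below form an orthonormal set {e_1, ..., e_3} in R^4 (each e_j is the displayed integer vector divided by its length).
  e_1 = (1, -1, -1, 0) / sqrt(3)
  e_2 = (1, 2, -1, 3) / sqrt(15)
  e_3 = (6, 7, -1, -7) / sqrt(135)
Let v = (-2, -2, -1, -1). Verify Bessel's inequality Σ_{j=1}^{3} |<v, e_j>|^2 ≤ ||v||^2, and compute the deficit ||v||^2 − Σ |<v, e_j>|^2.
Σ |<v, e_j>|^2 = 7; ||v||^2 = 10; deficit = 3

Write each e_j = u_j / sqrt(<u_j, u_j>) where u_j is the displayed integer vector. Then <v, e_j> = <v, u_j> / sqrt(<u_j, u_j>), so |<v, e_j>|^2 = <v, u_j>^2 / <u_j, u_j>.
Coefficients: <v, e_1> = 1/sqrt(3), <v, e_2> = -8/sqrt(15), <v, e_3> = -18/sqrt(135).
Square and sum: Σ |<v, e_j>|^2 = 7.
Compute ||v||^2 = v·v = 10.
Deficit = 10 − 7 = 3 ≥ 0, confirming Bessel's inequality. (The deficit equals ||v − Σ <v,e_j> e_j||^2, the squared distance from v to span{e_j}.)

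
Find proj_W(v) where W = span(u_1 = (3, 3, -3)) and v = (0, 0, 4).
proj_W(v) = (-4/3, -4/3, 4/3)

Set up U = [u_1 | ... | u_1] ∈ R^(3×1). The projector onto W = col(U) is P = U (U^T U)^(-1) U^T.
Compute U^T U =
  [27],
and U^T v = (-12).
Solve U^T U · c = U^T v for the coefficients: c = (-4/9). The projection is proj_W(v) = U c.
Check: (v - proj_W(v)) · u_1 = 0  (should be 0).
Result: proj_W(v) = (-4/3, -4/3, 4/3).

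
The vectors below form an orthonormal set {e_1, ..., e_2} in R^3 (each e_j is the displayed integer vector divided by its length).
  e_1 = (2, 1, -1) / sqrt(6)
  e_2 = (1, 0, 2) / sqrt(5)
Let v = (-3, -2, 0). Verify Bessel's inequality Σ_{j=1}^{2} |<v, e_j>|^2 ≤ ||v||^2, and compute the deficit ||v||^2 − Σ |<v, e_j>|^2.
Σ |<v, e_j>|^2 = 187/15; ||v||^2 = 13; deficit = 8/15

Write each e_j = u_j / sqrt(<u_j, u_j>) where u_j is the displayed integer vector. Then <v, e_j> = <v, u_j> / sqrt(<u_j, u_j>), so |<v, e_j>|^2 = <v, u_j>^2 / <u_j, u_j>.
Coefficients: <v, e_1> = -8/sqrt(6), <v, e_2> = -3/sqrt(5).
Square and sum: Σ |<v, e_j>|^2 = 187/15.
Compute ||v||^2 = v·v = 13.
Deficit = 13 − 187/15 = 8/15 ≥ 0, confirming Bessel's inequality. (The deficit equals ||v − Σ <v,e_j> e_j||^2, the squared distance from v to span{e_j}.)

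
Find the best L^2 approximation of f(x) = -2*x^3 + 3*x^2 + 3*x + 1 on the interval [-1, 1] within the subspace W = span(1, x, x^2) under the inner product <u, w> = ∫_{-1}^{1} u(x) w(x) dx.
g(x) = 3*x^2 + 9*x/5 + 1

The best approximation g ∈ W is the orthogonal projection of f onto W. Writing g = a_0 + a_1 x + a_2 x^2, the coefficients solve the normal equations G · a = b where
  G_{ij} = <φ_i, φ_j> and b_i = <f, φ_i>, with φ_0 = 1, φ_1 = x, φ_2 = x^2.
G =
  [2, 0, 2/3]
  [0, 2/3, 0]
  [2/3, 0, 2/5],
b = (4, 6/5, 28/15).
Solving gives a_0 = 1, a_1 = 9/5, a_2 = 3, so
  g(x) = 3*x^2 + 9*x/5 + 1.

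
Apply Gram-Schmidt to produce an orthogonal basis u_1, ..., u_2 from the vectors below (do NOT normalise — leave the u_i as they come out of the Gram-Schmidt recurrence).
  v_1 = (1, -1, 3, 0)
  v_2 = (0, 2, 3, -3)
Orthogonal basis:
  u_1 = (1, -1, 3, 0)
  u_2 = (-7/11, 29/11, 12/11, -3)

Apply the Gram-Schmidt recurrence
  u_1 = v_1
  u_i = v_i − Σ_{j<i} ((v_i · u_j) / (u_j · u_j)) · u_j.

Step by step this gives:
  u_1 = (1, -1, 3, 0)
  u_2 = (-7/11, 29/11, 12/11, -3)

Orthogonality check:
  u_2 · u_1 = 0 (should be 0)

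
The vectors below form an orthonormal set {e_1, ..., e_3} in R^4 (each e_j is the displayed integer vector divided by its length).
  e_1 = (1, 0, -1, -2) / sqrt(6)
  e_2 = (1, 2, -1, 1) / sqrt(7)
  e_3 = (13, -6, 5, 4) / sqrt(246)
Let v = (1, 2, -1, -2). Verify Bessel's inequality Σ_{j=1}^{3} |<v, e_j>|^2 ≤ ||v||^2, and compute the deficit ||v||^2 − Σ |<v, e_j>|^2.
Σ |<v, e_j>|^2 = 2546/287; ||v||^2 = 10; deficit = 324/287

Write each e_j = u_j / sqrt(<u_j, u_j>) where u_j is the displayed integer vector. Then <v, e_j> = <v, u_j> / sqrt(<u_j, u_j>), so |<v, e_j>|^2 = <v, u_j>^2 / <u_j, u_j>.
Coefficients: <v, e_1> = 6/sqrt(6), <v, e_2> = 4/sqrt(7), <v, e_3> = -12/sqrt(246).
Square and sum: Σ |<v, e_j>|^2 = 2546/287.
Compute ||v||^2 = v·v = 10.
Deficit = 10 − 2546/287 = 324/287 ≥ 0, confirming Bessel's inequality. (The deficit equals ||v − Σ <v,e_j> e_j||^2, the squared distance from v to span{e_j}.)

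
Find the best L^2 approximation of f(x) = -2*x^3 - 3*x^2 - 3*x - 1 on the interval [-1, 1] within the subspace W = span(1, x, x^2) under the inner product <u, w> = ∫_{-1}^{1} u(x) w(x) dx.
g(x) = -3*x^2 - 21*x/5 - 1

The best approximation g ∈ W is the orthogonal projection of f onto W. Writing g = a_0 + a_1 x + a_2 x^2, the coefficients solve the normal equations G · a = b where
  G_{ij} = <φ_i, φ_j> and b_i = <f, φ_i>, with φ_0 = 1, φ_1 = x, φ_2 = x^2.
G =
  [2, 0, 2/3]
  [0, 2/3, 0]
  [2/3, 0, 2/5],
b = (-4, -14/5, -28/15).
Solving gives a_0 = -1, a_1 = -21/5, a_2 = -3, so
  g(x) = -3*x^2 - 21*x/5 - 1.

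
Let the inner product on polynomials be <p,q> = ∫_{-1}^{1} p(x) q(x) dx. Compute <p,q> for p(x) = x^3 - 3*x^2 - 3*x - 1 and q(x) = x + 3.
<p,q> = -68/5

Expand the product: p(x)·q(x) = x^4 - 12*x^2 - 10*x - 3.
∫_{-1}^{1} of each monomial x^k gives [2/(k+1) if k even, 0 if k odd]. Integrating term-by-term (or equivalently evaluating the antiderivative F(x) = x^5/5 - 4*x^3 - 5*x^2 - 3*x at the endpoints):
  F(1) − F(−1) = -59/5 − (9/5) = -68/5.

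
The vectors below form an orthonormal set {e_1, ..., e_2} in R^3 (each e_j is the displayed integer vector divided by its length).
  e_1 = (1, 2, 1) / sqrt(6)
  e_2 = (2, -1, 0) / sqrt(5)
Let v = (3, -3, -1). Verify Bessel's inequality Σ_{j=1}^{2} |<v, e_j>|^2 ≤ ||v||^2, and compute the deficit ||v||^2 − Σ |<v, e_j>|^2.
Σ |<v, e_j>|^2 = 283/15; ||v||^2 = 19; deficit = 2/15

Write each e_j = u_j / sqrt(<u_j, u_j>) where u_j is the displayed integer vector. Then <v, e_j> = <v, u_j> / sqrt(<u_j, u_j>), so |<v, e_j>|^2 = <v, u_j>^2 / <u_j, u_j>.
Coefficients: <v, e_1> = -4/sqrt(6), <v, e_2> = 9/sqrt(5).
Square and sum: Σ |<v, e_j>|^2 = 283/15.
Compute ||v||^2 = v·v = 19.
Deficit = 19 − 283/15 = 2/15 ≥ 0, confirming Bessel's inequality. (The deficit equals ||v − Σ <v,e_j> e_j||^2, the squared distance from v to span{e_j}.)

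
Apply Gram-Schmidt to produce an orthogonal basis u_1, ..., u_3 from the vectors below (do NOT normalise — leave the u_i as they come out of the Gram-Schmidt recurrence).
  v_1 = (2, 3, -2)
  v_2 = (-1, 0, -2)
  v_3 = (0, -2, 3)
Orthogonal basis:
  u_1 = (2, 3, -2)
  u_2 = (-21/17, -6/17, -30/17)
  u_3 = (2/9, -2/9, -1/9)

Apply the Gram-Schmidt recurrence
  u_1 = v_1
  u_i = v_i − Σ_{j<i} ((v_i · u_j) / (u_j · u_j)) · u_j.

Step by step this gives:
  u_1 = (2, 3, -2)
  u_2 = (-21/17, -6/17, -30/17)
  u_3 = (2/9, -2/9, -1/9)

Orthogonality check:
  u_2 · u_1 = 0 (should be 0)
  u_3 · u_1 = 0 (should be 0)
  u_3 · u_2 = 0 (should be 0)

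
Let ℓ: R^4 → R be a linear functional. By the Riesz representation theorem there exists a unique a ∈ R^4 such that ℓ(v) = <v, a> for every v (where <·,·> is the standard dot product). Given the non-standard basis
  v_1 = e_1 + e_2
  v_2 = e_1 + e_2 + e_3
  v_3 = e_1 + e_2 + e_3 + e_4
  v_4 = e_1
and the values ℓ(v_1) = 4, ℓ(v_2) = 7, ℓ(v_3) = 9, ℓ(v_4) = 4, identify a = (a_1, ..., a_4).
a = (4, 0, 3, 2)

Write a = (a_1, ..., a_4) in the standard basis. For each basis vector v_i, ℓ(v_i) = <v_i, a> is a linear equation in the a_j's. Collect the n equations into a matrix system V a = ℓ, where row i of V is v_i (expressed in the standard basis). Since V is invertible (lower-triangular with 1s on the diagonal, up to permutation), solve by back-substitution:
  V =
[[1, 1, 0, 0],
 [1, 1, 1, 0],
 [1, 1, 1, 1],
 [1, 0, 0, 0]]
  V a = (4, 7, 9, 4)
Solving gives a = (4, 0, 3, 2).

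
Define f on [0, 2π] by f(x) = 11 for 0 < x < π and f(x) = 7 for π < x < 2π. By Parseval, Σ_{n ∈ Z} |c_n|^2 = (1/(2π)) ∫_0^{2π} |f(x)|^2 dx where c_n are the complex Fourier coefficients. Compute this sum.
Σ |c_n|^2 = 85

Parseval equates the L^2 energy of f (normalised by 1/(2π)) with the ℓ^2 sum of its Fourier coefficients: (1/(2π)) ∫_0^{2π} |f|^2 = Σ |c_n|^2.
Compute the left side: (1/(2π)) [∫_0^π 11^2 dx + ∫_π^{2π} 7^2 dx] = (1/(2π)) · (121π + 49π) = (121 + 49)/2 = 85.
So Σ_{n ∈ Z} |c_n|^2 = 85.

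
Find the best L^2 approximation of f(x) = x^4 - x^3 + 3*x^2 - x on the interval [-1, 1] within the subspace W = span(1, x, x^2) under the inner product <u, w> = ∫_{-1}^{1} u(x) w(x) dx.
g(x) = 27*x^2/7 - 8*x/5 - 3/35

The best approximation g ∈ W is the orthogonal projection of f onto W. Writing g = a_0 + a_1 x + a_2 x^2, the coefficients solve the normal equations G · a = b where
  G_{ij} = <φ_i, φ_j> and b_i = <f, φ_i>, with φ_0 = 1, φ_1 = x, φ_2 = x^2.
G =
  [2, 0, 2/3]
  [0, 2/3, 0]
  [2/3, 0, 2/5],
b = (12/5, -16/15, 52/35).
Solving gives a_0 = -3/35, a_1 = -8/5, a_2 = 27/7, so
  g(x) = 27*x^2/7 - 8*x/5 - 3/35.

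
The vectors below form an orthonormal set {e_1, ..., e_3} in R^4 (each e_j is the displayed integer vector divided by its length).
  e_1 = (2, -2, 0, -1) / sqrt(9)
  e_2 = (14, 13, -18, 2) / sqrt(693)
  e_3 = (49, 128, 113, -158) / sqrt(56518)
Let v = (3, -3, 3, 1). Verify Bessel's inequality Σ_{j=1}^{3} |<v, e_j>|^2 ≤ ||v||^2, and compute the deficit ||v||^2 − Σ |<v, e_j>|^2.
Σ |<v, e_j>|^2 = 6226/367; ||v||^2 = 28; deficit = 4050/367

Write each e_j = u_j / sqrt(<u_j, u_j>) where u_j is the displayed integer vector. Then <v, e_j> = <v, u_j> / sqrt(<u_j, u_j>), so |<v, e_j>|^2 = <v, u_j>^2 / <u_j, u_j>.
Coefficients: <v, e_1> = 11/sqrt(9), <v, e_2> = -49/sqrt(693), <v, e_3> = -56/sqrt(56518).
Square and sum: Σ |<v, e_j>|^2 = 6226/367.
Compute ||v||^2 = v·v = 28.
Deficit = 28 − 6226/367 = 4050/367 ≥ 0, confirming Bessel's inequality. (The deficit equals ||v − Σ <v,e_j> e_j||^2, the squared distance from v to span{e_j}.)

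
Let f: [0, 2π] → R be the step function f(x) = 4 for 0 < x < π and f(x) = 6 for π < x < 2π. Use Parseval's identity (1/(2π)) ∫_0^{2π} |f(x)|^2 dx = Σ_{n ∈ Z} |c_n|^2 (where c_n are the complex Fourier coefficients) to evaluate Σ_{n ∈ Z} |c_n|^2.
Σ |c_n|^2 = 26

Parseval equates the L^2 energy of f (normalised by 1/(2π)) with the ℓ^2 sum of its Fourier coefficients: (1/(2π)) ∫_0^{2π} |f|^2 = Σ |c_n|^2.
Compute the left side: (1/(2π)) [∫_0^π 4^2 dx + ∫_π^{2π} 6^2 dx] = (1/(2π)) · (16π + 36π) = (16 + 36)/2 = 26.
So Σ_{n ∈ Z} |c_n|^2 = 26.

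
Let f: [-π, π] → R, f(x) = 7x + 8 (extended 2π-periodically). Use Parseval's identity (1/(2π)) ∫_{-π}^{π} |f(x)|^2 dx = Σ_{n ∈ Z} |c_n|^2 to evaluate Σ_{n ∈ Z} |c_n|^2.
Σ |c_n|^2 = 49π^2/3 + 64

Expand and integrate term by term over [-π, π]:
  ∫ (7x)^2 dx = 49·(2π^3/3); ∫ 2·7·(8)·x dx = 0 (odd integrand); ∫ 8^2 dx = 64·2π.
So (1/(2π)) ∫_{-π}^{π} (7x + 8)^2 dx = 49π^2/3 + 64 = 49π^2/3 + 64.
Parseval ⇒ Σ |c_n|^2 = 49π^2/3 + 64.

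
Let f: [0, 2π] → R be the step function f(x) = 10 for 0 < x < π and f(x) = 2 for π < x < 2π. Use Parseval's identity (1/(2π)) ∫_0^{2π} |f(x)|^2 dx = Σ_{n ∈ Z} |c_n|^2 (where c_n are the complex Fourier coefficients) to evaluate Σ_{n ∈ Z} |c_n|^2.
Σ |c_n|^2 = 52

Parseval equates the L^2 energy of f (normalised by 1/(2π)) with the ℓ^2 sum of its Fourier coefficients: (1/(2π)) ∫_0^{2π} |f|^2 = Σ |c_n|^2.
Compute the left side: (1/(2π)) [∫_0^π 10^2 dx + ∫_π^{2π} 2^2 dx] = (1/(2π)) · (100π + 4π) = (100 + 4)/2 = 52.
So Σ_{n ∈ Z} |c_n|^2 = 52.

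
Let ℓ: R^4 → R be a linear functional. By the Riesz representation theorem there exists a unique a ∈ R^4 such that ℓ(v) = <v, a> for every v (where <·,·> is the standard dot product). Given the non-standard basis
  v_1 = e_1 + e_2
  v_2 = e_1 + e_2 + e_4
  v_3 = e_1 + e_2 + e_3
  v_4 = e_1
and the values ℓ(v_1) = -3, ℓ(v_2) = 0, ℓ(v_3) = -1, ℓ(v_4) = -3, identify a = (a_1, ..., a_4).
a = (-3, 0, 2, 3)

Write a = (a_1, ..., a_4) in the standard basis. For each basis vector v_i, ℓ(v_i) = <v_i, a> is a linear equation in the a_j's. Collect the n equations into a matrix system V a = ℓ, where row i of V is v_i (expressed in the standard basis). Since V is invertible (lower-triangular with 1s on the diagonal, up to permutation), solve by back-substitution:
  V =
[[1, 1, 0, 0],
 [1, 1, 0, 1],
 [1, 1, 1, 0],
 [1, 0, 0, 0]]
  V a = (-3, 0, -1, -3)
Solving gives a = (-3, 0, 2, 3).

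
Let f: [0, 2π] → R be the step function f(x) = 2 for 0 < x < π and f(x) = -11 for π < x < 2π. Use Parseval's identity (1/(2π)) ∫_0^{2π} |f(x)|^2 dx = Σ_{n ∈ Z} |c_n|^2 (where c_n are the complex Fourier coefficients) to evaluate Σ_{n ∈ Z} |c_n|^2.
Σ |c_n|^2 = 125/2

Parseval equates the L^2 energy of f (normalised by 1/(2π)) with the ℓ^2 sum of its Fourier coefficients: (1/(2π)) ∫_0^{2π} |f|^2 = Σ |c_n|^2.
Compute the left side: (1/(2π)) [∫_0^π 2^2 dx + ∫_π^{2π} (-11)^2 dx] = (1/(2π)) · (4π + 121π) = (4 + 121)/2 = 125/2.
So Σ_{n ∈ Z} |c_n|^2 = 125/2.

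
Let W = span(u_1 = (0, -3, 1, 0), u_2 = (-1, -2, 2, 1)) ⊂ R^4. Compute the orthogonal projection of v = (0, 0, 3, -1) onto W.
proj_W(v) = (-13/18, -11/18, 7/6, 13/18)

Set up U = [u_1 | ... | u_2] ∈ R^(4×2). The projector onto W = col(U) is P = U (U^T U)^(-1) U^T.
Compute U^T U =
  [10, 8]
  [8, 10],
and U^T v = (3, 5).
Solve U^T U · c = U^T v for the coefficients: c = (-5/18, 13/18). The projection is proj_W(v) = U c.
Check: (v - proj_W(v)) · u_1 = 0  (should be 0).
Check: (v - proj_W(v)) · u_2 = 0  (should be 0).
Result: proj_W(v) = (-13/18, -11/18, 7/6, 13/18).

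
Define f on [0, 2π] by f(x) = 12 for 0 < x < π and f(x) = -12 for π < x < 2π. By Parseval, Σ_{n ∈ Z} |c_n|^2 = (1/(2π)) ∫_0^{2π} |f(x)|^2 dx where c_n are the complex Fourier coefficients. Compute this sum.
Σ |c_n|^2 = 144

Parseval equates the L^2 energy of f (normalised by 1/(2π)) with the ℓ^2 sum of its Fourier coefficients: (1/(2π)) ∫_0^{2π} |f|^2 = Σ |c_n|^2.
Compute the left side: (1/(2π)) [∫_0^π 12^2 dx + ∫_π^{2π} (-12)^2 dx] = (1/(2π)) · (144π + 144π) = (144 + 144)/2 = 144.
So Σ_{n ∈ Z} |c_n|^2 = 144.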